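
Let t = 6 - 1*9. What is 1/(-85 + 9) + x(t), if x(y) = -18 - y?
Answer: -1141/76 ≈ -15.013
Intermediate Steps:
t = -3 (t = 6 - 9 = -3)
1/(-85 + 9) + x(t) = 1/(-85 + 9) + (-18 - 1*(-3)) = 1/(-76) + (-18 + 3) = -1/76 - 15 = -1141/76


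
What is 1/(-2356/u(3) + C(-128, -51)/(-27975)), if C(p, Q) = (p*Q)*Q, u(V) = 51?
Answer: -475575/16309924 ≈ -0.029159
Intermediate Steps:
C(p, Q) = p*Q**2 (C(p, Q) = (Q*p)*Q = p*Q**2)
1/(-2356/u(3) + C(-128, -51)/(-27975)) = 1/(-2356/51 - 128*(-51)**2/(-27975)) = 1/(-2356*1/51 - 128*2601*(-1/27975)) = 1/(-2356/51 - 332928*(-1/27975)) = 1/(-2356/51 + 110976/9325) = 1/(-16309924/475575) = -475575/16309924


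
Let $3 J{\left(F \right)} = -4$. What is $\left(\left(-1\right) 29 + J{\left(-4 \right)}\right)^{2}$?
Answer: $\frac{8281}{9} \approx 920.11$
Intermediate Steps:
$J{\left(F \right)} = - \frac{4}{3}$ ($J{\left(F \right)} = \frac{1}{3} \left(-4\right) = - \frac{4}{3}$)
$\left(\left(-1\right) 29 + J{\left(-4 \right)}\right)^{2} = \left(\left(-1\right) 29 - \frac{4}{3}\right)^{2} = \left(-29 - \frac{4}{3}\right)^{2} = \left(- \frac{91}{3}\right)^{2} = \frac{8281}{9}$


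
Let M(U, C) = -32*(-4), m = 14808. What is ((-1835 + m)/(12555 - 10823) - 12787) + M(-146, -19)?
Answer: -21912415/1732 ≈ -12652.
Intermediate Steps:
M(U, C) = 128
((-1835 + m)/(12555 - 10823) - 12787) + M(-146, -19) = ((-1835 + 14808)/(12555 - 10823) - 12787) + 128 = (12973/1732 - 12787) + 128 = -22134111/1732 + 128 = -21912415/1732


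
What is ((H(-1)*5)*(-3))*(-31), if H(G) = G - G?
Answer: 0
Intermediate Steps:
H(G) = 0
((H(-1)*5)*(-3))*(-31) = ((0*5)*(-3))*(-31) = (0*(-3))*(-31) = 0*(-31) = 0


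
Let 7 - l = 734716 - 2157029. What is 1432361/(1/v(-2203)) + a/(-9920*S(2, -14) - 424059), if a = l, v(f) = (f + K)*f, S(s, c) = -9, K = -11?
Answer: 2338852366735023478/334779 ≈ 6.9863e+12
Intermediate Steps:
v(f) = f*(-11 + f) (v(f) = (f - 11)*f = (-11 + f)*f = f*(-11 + f))
l = 1422320 (l = 7 - (734716 - 2157029) = 7 - 1*(-1422313) = 7 + 1422313 = 1422320)
a = 1422320
1432361/(1/v(-2203)) + a/(-9920*S(2, -14) - 424059) = 1432361/(1/(-2203*(-11 - 2203))) + 1422320/(-9920*(-9) - 424059) = 1432361/(1/(-2203*(-2214))) + 1422320/(89280 - 424059) = 1432361/(1/4877442) + 1422320/(-334779) = 1432361/(1/4877442) + 1422320*(-1/334779) = 1432361*4877442 - 1422320/334779 = 6986257700562 - 1422320/334779 = 2338852366735023478/334779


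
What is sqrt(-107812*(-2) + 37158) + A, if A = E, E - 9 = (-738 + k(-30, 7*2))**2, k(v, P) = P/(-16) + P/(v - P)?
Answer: 4231442097/7744 + sqrt(252782) ≈ 5.4692e+5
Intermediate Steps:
k(v, P) = -P/16 + P/(v - P) (k(v, P) = P*(-1/16) + P/(v - P) = -P/16 + P/(v - P))
E = 4231442097/7744 (E = 9 + (-738 + (7*2)*(16 + 7*2 - 1*(-30))/(16*(-30 - 7*2)))**2 = 9 + (-738 + (1/16)*14*(16 + 14 + 30)/(-30 - 1*14))**2 = 9 + (-738 + (1/16)*14*60/(-30 - 14))**2 = 9 + (-738 + (1/16)*14*60/(-44))**2 = 9 + (-738 + (1/16)*14*(-1/44)*60)**2 = 9 + (-738 - 105/88)**2 = 9 + (-65049/88)**2 = 9 + 4231372401/7744 = 4231442097/7744 ≈ 5.4642e+5)
A = 4231442097/7744 ≈ 5.4642e+5
sqrt(-107812*(-2) + 37158) + A = sqrt(-107812*(-2) + 37158) + 4231442097/7744 = sqrt(215624 + 37158) + 4231442097/7744 = sqrt(252782) + 4231442097/7744 = 4231442097/7744 + sqrt(252782)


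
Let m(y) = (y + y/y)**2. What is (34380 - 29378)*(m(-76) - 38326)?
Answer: -163570402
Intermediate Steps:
m(y) = (1 + y)**2 (m(y) = (y + 1)**2 = (1 + y)**2)
(34380 - 29378)*(m(-76) - 38326) = (34380 - 29378)*((1 - 76)**2 - 38326) = 5002*((-75)**2 - 38326) = 5002*(5625 - 38326) = 5002*(-32701) = -163570402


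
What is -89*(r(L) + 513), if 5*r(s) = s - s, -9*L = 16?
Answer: -45657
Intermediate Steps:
L = -16/9 (L = -⅑*16 = -16/9 ≈ -1.7778)
r(s) = 0 (r(s) = (s - s)/5 = (⅕)*0 = 0)
-89*(r(L) + 513) = -89*(0 + 513) = -89*513 = -45657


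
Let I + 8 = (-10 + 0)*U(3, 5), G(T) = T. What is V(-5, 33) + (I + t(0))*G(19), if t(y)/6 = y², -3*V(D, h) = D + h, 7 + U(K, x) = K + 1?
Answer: 1226/3 ≈ 408.67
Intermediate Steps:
U(K, x) = -6 + K (U(K, x) = -7 + (K + 1) = -7 + (1 + K) = -6 + K)
I = 22 (I = -8 + (-10 + 0)*(-6 + 3) = -8 - 10*(-3) = -8 + 30 = 22)
V(D, h) = -D/3 - h/3 (V(D, h) = -(D + h)/3 = -D/3 - h/3)
t(y) = 6*y²
V(-5, 33) + (I + t(0))*G(19) = (-⅓*(-5) - ⅓*33) + (22 + 6*0²)*19 = (5/3 - 11) + (22 + 6*0)*19 = -28/3 + (22 + 0)*19 = -28/3 + 22*19 = -28/3 + 418 = 1226/3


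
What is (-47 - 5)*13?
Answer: -676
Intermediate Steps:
(-47 - 5)*13 = -52*13 = -676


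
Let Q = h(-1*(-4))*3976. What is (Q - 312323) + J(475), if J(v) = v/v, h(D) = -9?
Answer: -348106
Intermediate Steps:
J(v) = 1
Q = -35784 (Q = -9*3976 = -35784)
(Q - 312323) + J(475) = (-35784 - 312323) + 1 = -348107 + 1 = -348106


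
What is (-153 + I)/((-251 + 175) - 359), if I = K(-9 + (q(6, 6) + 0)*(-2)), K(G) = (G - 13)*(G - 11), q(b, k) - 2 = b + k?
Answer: -749/145 ≈ -5.1655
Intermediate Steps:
q(b, k) = 2 + b + k (q(b, k) = 2 + (b + k) = 2 + b + k)
K(G) = (-13 + G)*(-11 + G)
I = 2400 (I = 143 + (-9 + ((2 + 6 + 6) + 0)*(-2))**2 - 24*(-9 + ((2 + 6 + 6) + 0)*(-2)) = 143 + (-9 + (14 + 0)*(-2))**2 - 24*(-9 + (14 + 0)*(-2)) = 143 + (-9 + 14*(-2))**2 - 24*(-9 + 14*(-2)) = 143 + (-9 - 28)**2 - 24*(-9 - 28) = 143 + (-37)**2 - 24*(-37) = 143 + 1369 + 888 = 2400)
(-153 + I)/((-251 + 175) - 359) = (-153 + 2400)/((-251 + 175) - 359) = 2247/(-76 - 359) = 2247/(-435) = 2247*(-1/435) = -749/145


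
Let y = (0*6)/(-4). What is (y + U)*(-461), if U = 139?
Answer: -64079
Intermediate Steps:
y = 0 (y = 0*(-¼) = 0)
(y + U)*(-461) = (0 + 139)*(-461) = 139*(-461) = -64079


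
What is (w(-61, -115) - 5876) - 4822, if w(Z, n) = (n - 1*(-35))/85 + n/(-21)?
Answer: -3817567/357 ≈ -10693.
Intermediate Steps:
w(Z, n) = 7/17 - 64*n/1785 (w(Z, n) = (n + 35)*(1/85) + n*(-1/21) = (35 + n)*(1/85) - n/21 = (7/17 + n/85) - n/21 = 7/17 - 64*n/1785)
(w(-61, -115) - 5876) - 4822 = ((7/17 - 64/1785*(-115)) - 5876) - 4822 = ((7/17 + 1472/357) - 5876) - 4822 = (1619/357 - 5876) - 4822 = -2096113/357 - 4822 = -3817567/357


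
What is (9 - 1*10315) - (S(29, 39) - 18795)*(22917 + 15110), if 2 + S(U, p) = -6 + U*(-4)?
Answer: 719422507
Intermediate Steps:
S(U, p) = -8 - 4*U (S(U, p) = -2 + (-6 + U*(-4)) = -2 + (-6 - 4*U) = -8 - 4*U)
(9 - 1*10315) - (S(29, 39) - 18795)*(22917 + 15110) = (9 - 1*10315) - ((-8 - 4*29) - 18795)*(22917 + 15110) = (9 - 10315) - ((-8 - 116) - 18795)*38027 = -10306 - (-124 - 18795)*38027 = -10306 - (-18919)*38027 = -10306 - 1*(-719432813) = -10306 + 719432813 = 719422507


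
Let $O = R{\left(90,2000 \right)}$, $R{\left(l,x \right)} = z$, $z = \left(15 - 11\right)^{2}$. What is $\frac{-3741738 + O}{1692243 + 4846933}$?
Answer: $- \frac{1870861}{3269588} \approx -0.5722$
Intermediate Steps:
$z = 16$ ($z = 4^{2} = 16$)
$R{\left(l,x \right)} = 16$
$O = 16$
$\frac{-3741738 + O}{1692243 + 4846933} = \frac{-3741738 + 16}{1692243 + 4846933} = - \frac{3741722}{6539176} = \left(-3741722\right) \frac{1}{6539176} = - \frac{1870861}{3269588}$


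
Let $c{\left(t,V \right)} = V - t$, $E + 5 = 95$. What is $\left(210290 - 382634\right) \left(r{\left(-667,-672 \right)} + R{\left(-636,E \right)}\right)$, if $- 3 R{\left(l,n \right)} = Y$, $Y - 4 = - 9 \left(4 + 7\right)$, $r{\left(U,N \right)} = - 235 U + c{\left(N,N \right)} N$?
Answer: $-27019517840$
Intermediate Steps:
$E = 90$ ($E = -5 + 95 = 90$)
$r{\left(U,N \right)} = - 235 U$ ($r{\left(U,N \right)} = - 235 U + \left(N - N\right) N = - 235 U + 0 N = - 235 U + 0 = - 235 U$)
$Y = -95$ ($Y = 4 - 9 \left(4 + 7\right) = 4 - 99 = -95$)
$R{\left(l,n \right)} = \frac{95}{3}$ ($R{\left(l,n \right)} = \left(- \frac{1}{3}\right) \left(-95\right) = \frac{95}{3}$)
$\left(210290 - 382634\right) \left(r{\left(-667,-672 \right)} + R{\left(-636,E \right)}\right) = \left(210290 - 382634\right) \left(\left(-235\right) \left(-667\right) + \frac{95}{3}\right) = - 172344 \left(156745 + \frac{95}{3}\right) = \left(-172344\right) \frac{470330}{3} = -27019517840$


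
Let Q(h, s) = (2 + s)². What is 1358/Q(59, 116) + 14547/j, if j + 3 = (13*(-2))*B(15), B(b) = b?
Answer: -33669789/912022 ≈ -36.918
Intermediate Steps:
j = -393 (j = -3 + (13*(-2))*15 = -3 - 26*15 = -3 - 390 = -393)
1358/Q(59, 116) + 14547/j = 1358/((2 + 116)²) + 14547/(-393) = 1358/(118²) + 14547*(-1/393) = 1358/13924 - 4849/131 = 1358*(1/13924) - 4849/131 = 679/6962 - 4849/131 = -33669789/912022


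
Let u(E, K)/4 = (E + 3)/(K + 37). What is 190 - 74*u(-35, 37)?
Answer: 318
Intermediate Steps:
u(E, K) = 4*(3 + E)/(37 + K) (u(E, K) = 4*((E + 3)/(K + 37)) = 4*((3 + E)/(37 + K)) = 4*(3 + E)/(37 + K))
190 - 74*u(-35, 37) = 190 - 296*(3 - 35)/(37 + 37) = 190 - 296*(-32)/74 = 190 - 74*(-64/37) = 190 + 128 = 318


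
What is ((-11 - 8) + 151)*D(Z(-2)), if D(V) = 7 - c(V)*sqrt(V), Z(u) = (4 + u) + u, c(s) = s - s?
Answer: 924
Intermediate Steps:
c(s) = 0
Z(u) = 4 + 2*u
D(V) = 7 (D(V) = 7 - 0*sqrt(V) = 7 - 1*0 = 7 + 0 = 7)
((-11 - 8) + 151)*D(Z(-2)) = ((-11 - 8) + 151)*7 = (-19 + 151)*7 = 132*7 = 924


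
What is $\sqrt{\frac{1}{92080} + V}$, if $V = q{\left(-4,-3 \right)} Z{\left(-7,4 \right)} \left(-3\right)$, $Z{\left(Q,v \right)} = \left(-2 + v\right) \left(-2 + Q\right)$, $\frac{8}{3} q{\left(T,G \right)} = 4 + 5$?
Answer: $\frac{\sqrt{96577998655}}{23020} \approx 13.5$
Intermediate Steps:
$q{\left(T,G \right)} = \frac{27}{8}$ ($q{\left(T,G \right)} = \frac{3 \left(4 + 5\right)}{8} = \frac{3}{8} \cdot 9 = \frac{27}{8}$)
$Z{\left(Q,v \right)} = \left(-2 + Q\right) \left(-2 + v\right)$
$V = \frac{729}{4}$ ($V = \frac{27 \left(4 - -14 - 8 - 28\right)}{8} \left(-3\right) = \frac{27 \left(4 + 14 - 8 - 28\right)}{8} \left(-3\right) = \frac{27}{8} \left(-18\right) \left(-3\right) = \left(- \frac{243}{4}\right) \left(-3\right) = \frac{729}{4} \approx 182.25$)
$\sqrt{\frac{1}{92080} + V} = \sqrt{\frac{1}{92080} + \frac{729}{4}} = \sqrt{\frac{16781581}{92080}} = \frac{\sqrt{96577998655}}{23020}$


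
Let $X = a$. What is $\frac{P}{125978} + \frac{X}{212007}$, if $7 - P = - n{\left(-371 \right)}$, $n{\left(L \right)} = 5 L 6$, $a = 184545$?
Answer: $\frac{6963485383}{8902739282} \approx 0.78217$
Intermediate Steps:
$X = 184545$
$n{\left(L \right)} = 30 L$
$P = -11123$ ($P = 7 - - 30 \left(-371\right) = 7 - \left(-1\right) \left(-11130\right) = 7 - 11130 = -11123$)
$\frac{P}{125978} + \frac{X}{212007} = - \frac{11123}{125978} + \frac{184545}{212007} = \left(-11123\right) \frac{1}{125978} + 184545 \cdot \frac{1}{212007} = - \frac{11123}{125978} + \frac{61515}{70669} = \frac{6963485383}{8902739282}$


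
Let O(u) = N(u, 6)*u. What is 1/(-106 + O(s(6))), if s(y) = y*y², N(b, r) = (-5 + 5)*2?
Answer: -1/106 ≈ -0.0094340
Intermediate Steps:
N(b, r) = 0 (N(b, r) = 0*2 = 0)
s(y) = y³
O(u) = 0 (O(u) = 0*u = 0)
1/(-106 + O(s(6))) = 1/(-106 + 0) = 1/(-106) = -1/106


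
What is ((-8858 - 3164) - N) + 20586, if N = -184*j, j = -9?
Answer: 6908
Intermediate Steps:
N = 1656 (N = -184*(-9) = 1656)
((-8858 - 3164) - N) + 20586 = ((-8858 - 3164) - 1*1656) + 20586 = (-12022 - 1656) + 20586 = -13678 + 20586 = 6908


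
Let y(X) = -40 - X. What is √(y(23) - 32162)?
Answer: 5*I*√1289 ≈ 179.51*I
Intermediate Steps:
√(y(23) - 32162) = √((-40 - 1*23) - 32162) = √((-40 - 23) - 32162) = √(-63 - 32162) = √(-32225) = 5*I*√1289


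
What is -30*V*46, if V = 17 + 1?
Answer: -24840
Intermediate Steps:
V = 18
-30*V*46 = -30*18*46 = -540*46 = -24840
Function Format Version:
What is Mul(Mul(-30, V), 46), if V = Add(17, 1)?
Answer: -24840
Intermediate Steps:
V = 18
Mul(Mul(-30, V), 46) = Mul(Mul(-30, 18), 46) = Mul(-540, 46) = -24840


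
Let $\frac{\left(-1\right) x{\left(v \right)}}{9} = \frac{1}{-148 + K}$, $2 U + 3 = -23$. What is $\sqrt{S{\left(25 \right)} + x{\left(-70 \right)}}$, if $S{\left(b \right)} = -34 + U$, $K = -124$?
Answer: $\frac{5 i \sqrt{8687}}{68} \approx 6.8532 i$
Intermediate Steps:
$U = -13$ ($U = - \frac{3}{2} + \frac{1}{2} \left(-23\right) = - \frac{3}{2} - \frac{23}{2} = -13$)
$S{\left(b \right)} = -47$ ($S{\left(b \right)} = -34 - 13 = -47$)
$x{\left(v \right)} = \frac{9}{272}$ ($x{\left(v \right)} = - \frac{9}{-148 - 124} = - \frac{9}{-272} = \left(-9\right) \left(- \frac{1}{272}\right) = \frac{9}{272}$)
$\sqrt{S{\left(25 \right)} + x{\left(-70 \right)}} = \sqrt{-47 + \frac{9}{272}} = \sqrt{- \frac{12775}{272}} = \frac{5 i \sqrt{8687}}{68}$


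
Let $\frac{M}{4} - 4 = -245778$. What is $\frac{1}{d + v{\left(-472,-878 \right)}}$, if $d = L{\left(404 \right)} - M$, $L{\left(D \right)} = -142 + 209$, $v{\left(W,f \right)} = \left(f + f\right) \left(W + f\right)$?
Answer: $\frac{1}{3353763} \approx 2.9817 \cdot 10^{-7}$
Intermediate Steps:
$M = -983096$ ($M = 16 + 4 \left(-245778\right) = 16 - 983112 = -983096$)
$v{\left(W,f \right)} = 2 f \left(W + f\right)$
$L{\left(D \right)} = 67$
$d = 983163$ ($d = 67 - -983096 = 67 + 983096 = 983163$)
$\frac{1}{d + v{\left(-472,-878 \right)}} = \frac{1}{983163 + 2 \left(-878\right) \left(-472 - 878\right)} = \frac{1}{983163 + 2 \left(-878\right) \left(-1350\right)} = \frac{1}{983163 + 2370600} = \frac{1}{3353763}$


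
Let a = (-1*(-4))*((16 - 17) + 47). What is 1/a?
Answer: 1/184 ≈ 0.0054348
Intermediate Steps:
a = 184 (a = 4*(-1 + 47) = 4*46 = 184)
1/a = 1/184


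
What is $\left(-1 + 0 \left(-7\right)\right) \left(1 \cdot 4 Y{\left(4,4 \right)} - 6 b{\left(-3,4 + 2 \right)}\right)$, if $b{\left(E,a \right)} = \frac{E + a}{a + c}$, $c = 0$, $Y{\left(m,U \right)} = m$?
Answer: $-13$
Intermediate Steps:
$b{\left(E,a \right)} = \frac{E + a}{a}$ ($b{\left(E,a \right)} = \frac{E + a}{a + 0} = \frac{E + a}{a}$)
$\left(-1 + 0 \left(-7\right)\right) \left(1 \cdot 4 Y{\left(4,4 \right)} - 6 b{\left(-3,4 + 2 \right)}\right) = \left(-1 + 0 \left(-7\right)\right) \left(1 \cdot 4 \cdot 4 - 6 \frac{-3 + \left(4 + 2\right)}{4 + 2}\right) = \left(-1 + 0\right) \left(4 \cdot 4 - 6 \frac{-3 + 6}{6}\right) = - (16 - 6 \cdot \frac{1}{6} \cdot 3) = - (16 - 3) = \left(-1\right) 13 = -13$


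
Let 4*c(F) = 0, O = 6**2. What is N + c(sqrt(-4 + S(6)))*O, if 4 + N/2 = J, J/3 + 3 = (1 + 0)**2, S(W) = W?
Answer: -20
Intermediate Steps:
O = 36
J = -6 (J = -9 + 3*(1 + 0)**2 = -9 + 3*1**2 = -9 + 3*1 = -9 + 3 = -6)
c(F) = 0 (c(F) = (1/4)*0 = 0)
N = -20 (N = -8 + 2*(-6) = -8 - 12 = -20)
N + c(sqrt(-4 + S(6)))*O = -20 + 0*36 = -20 + 0 = -20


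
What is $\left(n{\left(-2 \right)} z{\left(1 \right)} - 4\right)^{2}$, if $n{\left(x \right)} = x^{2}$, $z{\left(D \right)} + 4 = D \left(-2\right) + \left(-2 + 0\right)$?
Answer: $1296$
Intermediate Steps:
$z{\left(D \right)} = -6 - 2 D$ ($z{\left(D \right)} = -4 + \left(D \left(-2\right) + \left(-2 + 0\right)\right) = -4 - \left(2 + 2 D\right) = -6 - 2 D$)
$\left(n{\left(-2 \right)} z{\left(1 \right)} - 4\right)^{2} = \left(\left(-2\right)^{2} \left(-6 - 2\right) - 4\right)^{2} = \left(4 \left(-6 - 2\right) - 4\right)^{2} = \left(4 \left(-8\right) - 4\right)^{2} = \left(-32 - 4\right)^{2} = \left(-36\right)^{2} = 1296$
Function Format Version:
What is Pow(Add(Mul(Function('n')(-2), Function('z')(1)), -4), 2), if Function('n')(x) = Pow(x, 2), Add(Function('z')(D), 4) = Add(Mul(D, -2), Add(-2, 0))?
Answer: 1296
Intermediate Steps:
Function('z')(D) = Add(-6, Mul(-2, D)) (Function('z')(D) = Add(-4, Add(Mul(D, -2), Add(-2, 0))) = Add(-4, Add(Mul(-2, D), -2)) = Add(-4, Add(-2, Mul(-2, D))) = Add(-6, Mul(-2, D)))
Pow(Add(Mul(Function('n')(-2), Function('z')(1)), -4), 2) = Pow(Add(Mul(Pow(-2, 2), Add(-6, Mul(-2, 1))), -4), 2) = Pow(Add(Mul(4, Add(-6, -2)), -4), 2) = Pow(Add(Mul(4, -8), -4), 2) = Pow(Add(-32, -4), 2) = Pow(-36, 2) = 1296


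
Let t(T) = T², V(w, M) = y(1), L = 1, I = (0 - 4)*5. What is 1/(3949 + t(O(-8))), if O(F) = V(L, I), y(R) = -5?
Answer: 1/3974 ≈ 0.00025164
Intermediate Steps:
I = -20 (I = -4*5 = -20)
V(w, M) = -5
O(F) = -5
1/(3949 + t(O(-8))) = 1/(3949 + (-5)²) = 1/(3949 + 25) = 1/3974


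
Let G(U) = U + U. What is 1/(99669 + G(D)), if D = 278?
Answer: 1/100225 ≈ 9.9775e-6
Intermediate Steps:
G(U) = 2*U
1/(99669 + G(D)) = 1/(99669 + 2*278) = 1/(99669 + 556) = 1/100225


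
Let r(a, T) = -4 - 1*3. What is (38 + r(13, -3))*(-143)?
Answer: -4433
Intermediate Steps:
r(a, T) = -7 (r(a, T) = -4 - 3 = -7)
(38 + r(13, -3))*(-143) = (38 - 7)*(-143) = 31*(-143) = -4433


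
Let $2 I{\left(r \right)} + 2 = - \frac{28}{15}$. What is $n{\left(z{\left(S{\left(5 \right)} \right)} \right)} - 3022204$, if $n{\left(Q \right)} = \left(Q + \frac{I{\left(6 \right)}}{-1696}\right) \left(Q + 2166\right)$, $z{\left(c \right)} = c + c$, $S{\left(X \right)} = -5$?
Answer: $- \frac{19358323409}{6360} \approx -3.0438 \cdot 10^{6}$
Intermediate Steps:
$I{\left(r \right)} = - \frac{29}{15}$ ($I{\left(r \right)} = -1 + \frac{\left(-28\right) \frac{1}{15}}{2} = -1 + \frac{1}{2} \left(- \frac{28}{15}\right) = -1 - \frac{14}{15} = - \frac{29}{15}$)
$z{\left(c \right)} = 2 c$
$n{\left(Q \right)} = \left(2166 + Q\right) \left(\frac{29}{25440} + Q\right)$ ($n{\left(Q \right)} = \left(Q - \frac{29}{15 \left(-1696\right)}\right) \left(Q + 2166\right) = \left(Q - - \frac{29}{25440}\right) \left(2166 + Q\right) = \left(Q + \frac{29}{25440}\right) \left(2166 + Q\right) = \left(\frac{29}{25440} + Q\right) \left(2166 + Q\right) = \left(2166 + Q\right) \left(\frac{29}{25440} + Q\right)$)
$n{\left(z{\left(S{\left(5 \right)} \right)} \right)} - 3022204 = \left(\frac{10469}{4240} + \left(2 \left(-5\right)\right)^{2} + \frac{55103069 \cdot 2 \left(-5\right)}{25440}\right) - 3022204 = \left(\frac{10469}{4240} + \left(-10\right)^{2} + \frac{55103069}{25440} \left(-10\right)\right) - 3022204 = \left(\frac{10469}{4240} + 100 - \frac{55103069}{2544}\right) - 3022204 = - \frac{137105969}{6360} - 3022204 = - \frac{19358323409}{6360}$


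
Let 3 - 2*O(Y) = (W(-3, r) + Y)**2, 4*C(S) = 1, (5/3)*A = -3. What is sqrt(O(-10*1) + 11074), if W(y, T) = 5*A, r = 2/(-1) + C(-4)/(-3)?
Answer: sqrt(10895) ≈ 104.38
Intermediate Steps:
A = -9/5 (A = (3/5)*(-3) = -9/5 ≈ -1.8000)
C(S) = 1/4 (C(S) = (1/4)*1 = 1/4)
r = -25/12 (r = 2/(-1) + (1/4)/(-3) = 2*(-1) + (1/4)*(-1/3) = -2 - 1/12 = -25/12 ≈ -2.0833)
W(y, T) = -9 (W(y, T) = 5*(-9/5) = -9)
O(Y) = 3/2 - (-9 + Y)**2/2
sqrt(O(-10*1) + 11074) = sqrt((3/2 - (-9 - 10*1)**2/2) + 11074) = sqrt((3/2 - (-9 - 10)**2/2) + 11074) = sqrt((3/2 - 1/2*(-19)**2) + 11074) = sqrt((3/2 - 1/2*361) + 11074) = sqrt((3/2 - 361/2) + 11074) = sqrt(-179 + 11074) = sqrt(10895)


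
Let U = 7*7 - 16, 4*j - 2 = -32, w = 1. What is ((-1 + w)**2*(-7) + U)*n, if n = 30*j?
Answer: -7425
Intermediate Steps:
j = -15/2 (j = 1/2 + (1/4)*(-32) = 1/2 - 8 = -15/2 ≈ -7.5000)
U = 33 (U = 49 - 16 = 33)
n = -225 (n = 30*(-15/2) = -225)
((-1 + w)**2*(-7) + U)*n = ((-1 + 1)**2*(-7) + 33)*(-225) = (0**2*(-7) + 33)*(-225) = (0*(-7) + 33)*(-225) = (0 + 33)*(-225) = 33*(-225) = -7425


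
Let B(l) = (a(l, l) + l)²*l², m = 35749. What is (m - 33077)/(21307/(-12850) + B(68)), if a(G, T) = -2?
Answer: 34335200/258826529093 ≈ 0.00013266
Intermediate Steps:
B(l) = l²*(-2 + l)² (B(l) = (-2 + l)²*l² = l²*(-2 + l)²)
(m - 33077)/(21307/(-12850) + B(68)) = (35749 - 33077)/(21307/(-12850) + 68²*(-2 + 68)²) = 2672/(21307*(-1/12850) + 4624*66²) = 2672/(-21307/12850 + 4624*4356) = 2672/(-21307/12850 + 20142144) = 2672/(258826529093/12850) = 2672*(12850/258826529093) = 34335200/258826529093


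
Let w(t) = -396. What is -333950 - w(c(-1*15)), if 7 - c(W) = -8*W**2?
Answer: -333554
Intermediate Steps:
c(W) = 7 + 8*W**2 (c(W) = 7 - (-8)*W**2 = 7 + 8*W**2)
-333950 - w(c(-1*15)) = -333950 - 1*(-396) = -333950 + 396 = -333554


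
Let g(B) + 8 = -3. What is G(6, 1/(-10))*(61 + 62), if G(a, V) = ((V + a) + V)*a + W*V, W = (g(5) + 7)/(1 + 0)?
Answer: 21648/5 ≈ 4329.6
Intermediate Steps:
g(B) = -11 (g(B) = -8 - 3 = -11)
W = -4 (W = (-11 + 7)/(1 + 0) = -4/1 = -4*1 = -4)
G(a, V) = -4*V + a*(a + 2*V) (G(a, V) = ((V + a) + V)*a - 4*V = (a + 2*V)*a - 4*V = a*(a + 2*V) - 4*V = -4*V + a*(a + 2*V))
G(6, 1/(-10))*(61 + 62) = (6² - 4/(-10) + 2*6/(-10))*(61 + 62) = (36 - 4*(-⅒) + 2*(-⅒)*6)*123 = (36 + ⅖ - 6/5)*123 = (176/5)*123 = 21648/5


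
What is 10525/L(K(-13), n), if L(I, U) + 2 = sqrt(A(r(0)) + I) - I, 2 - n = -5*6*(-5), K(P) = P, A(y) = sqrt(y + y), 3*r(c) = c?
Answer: 115775/134 - 10525*I*sqrt(13)/134 ≈ 863.99 - 283.2*I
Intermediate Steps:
r(c) = c/3
A(y) = sqrt(2)*sqrt(y) (A(y) = sqrt(2*y) = sqrt(2)*sqrt(y))
n = -148 (n = 2 - (-5*6)*(-5) = 2 - (-30)*(-5) = 2 - 1*150 = 2 - 150 = -148)
L(I, U) = -2 + sqrt(I) - I (L(I, U) = -2 + (sqrt(sqrt(2)*sqrt((1/3)*0) + I) - I) = -2 + (sqrt(sqrt(2)*sqrt(0) + I) - I) = -2 + (sqrt(sqrt(2)*0 + I) - I) = -2 + (sqrt(0 + I) - I) = -2 + (sqrt(I) - I) = -2 + sqrt(I) - I)
10525/L(K(-13), n) = 10525/(-2 + sqrt(-13) - 1*(-13)) = 10525/(-2 + I*sqrt(13) + 13) = 10525/(11 + I*sqrt(13))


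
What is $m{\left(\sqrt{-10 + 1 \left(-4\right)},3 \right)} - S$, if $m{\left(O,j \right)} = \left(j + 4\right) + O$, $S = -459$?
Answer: $466 + i \sqrt{14} \approx 466.0 + 3.7417 i$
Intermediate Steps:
$m{\left(O,j \right)} = 4 + O + j$ ($m{\left(O,j \right)} = \left(4 + j\right) + O = 4 + O + j$)
$m{\left(\sqrt{-10 + 1 \left(-4\right)},3 \right)} - S = \left(4 + \sqrt{-10 + 1 \left(-4\right)} + 3\right) - -459 = \left(4 + \sqrt{-10 - 4} + 3\right) + 459 = \left(4 + \sqrt{-14} + 3\right) + 459 = \left(4 + i \sqrt{14} + 3\right) + 459 = \left(7 + i \sqrt{14}\right) + 459 = 466 + i \sqrt{14}$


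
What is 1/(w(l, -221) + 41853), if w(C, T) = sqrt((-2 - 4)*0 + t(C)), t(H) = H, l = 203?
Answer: 5979/250239058 - sqrt(203)/1751673406 ≈ 2.3885e-5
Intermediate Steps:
w(C, T) = sqrt(C) (w(C, T) = sqrt((-2 - 4)*0 + C) = sqrt(-6*0 + C) = sqrt(0 + C) = sqrt(C))
1/(w(l, -221) + 41853) = 1/(sqrt(203) + 41853) = 1/(41853 + sqrt(203))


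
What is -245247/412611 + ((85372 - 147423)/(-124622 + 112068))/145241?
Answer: -149048955605599/250778847329018 ≈ -0.59434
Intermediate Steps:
-245247/412611 + ((85372 - 147423)/(-124622 + 112068))/145241 = -245247*1/412611 - 62051/(-12554)*(1/145241) = -81749/137537 - 62051*(-1/12554)*(1/145241) = -81749/137537 + (62051/12554)*(1/145241) = -81749/137537 + 62051/1823355514 = -149048955605599/250778847329018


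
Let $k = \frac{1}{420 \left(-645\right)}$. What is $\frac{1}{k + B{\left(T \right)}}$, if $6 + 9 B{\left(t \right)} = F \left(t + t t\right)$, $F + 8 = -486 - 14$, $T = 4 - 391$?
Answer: $- \frac{270900}{2284170466201} \approx -1.186 \cdot 10^{-7}$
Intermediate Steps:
$T = -387$ ($T = 4 - 391 = -387$)
$F = -508$ ($F = -8 - 500 = -508$)
$B{\left(t \right)} = - \frac{2}{3} - \frac{508 t}{9} - \frac{508 t^{2}}{9}$ ($B{\left(t \right)} = - \frac{2}{3} + \frac{\left(-508\right) \left(t + t t\right)}{9} = - \frac{2}{3} + \frac{\left(-508\right) \left(t + t^{2}\right)}{9} = - \frac{2}{3} + \frac{- 508 t - 508 t^{2}}{9} = - \frac{2}{3} - \left(\frac{508 t}{9} + \frac{508 t^{2}}{9}\right) = - \frac{2}{3} - \frac{508 t}{9} - \frac{508 t^{2}}{9}$)
$k = - \frac{1}{270900}$ ($k = \frac{1}{-270900} = - \frac{1}{270900} \approx -3.6914 \cdot 10^{-6}$)
$\frac{1}{k + B{\left(T \right)}} = \frac{1}{- \frac{1}{270900} - \left(- \frac{65530}{3} + 8453628\right)} = \frac{1}{- \frac{1}{270900} - \frac{25295354}{3}} = \frac{1}{- \frac{2284170466201}{270900}} = - \frac{270900}{2284170466201}$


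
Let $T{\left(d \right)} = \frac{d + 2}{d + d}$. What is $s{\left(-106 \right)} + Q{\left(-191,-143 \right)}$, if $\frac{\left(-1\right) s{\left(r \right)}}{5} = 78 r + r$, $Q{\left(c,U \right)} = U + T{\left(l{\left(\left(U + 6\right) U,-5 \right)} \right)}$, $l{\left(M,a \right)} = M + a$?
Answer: $\frac{408637408}{9793} \approx 41728.0$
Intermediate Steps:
$T{\left(d \right)} = \frac{2 + d}{2 d}$
$Q{\left(c,U \right)} = U + \frac{-3 + U \left(6 + U\right)}{2 \left(-5 + U \left(6 + U\right)\right)}$ ($Q{\left(c,U \right)} = U + \frac{2 + \left(\left(U + 6\right) U - 5\right)}{2 \left(\left(U + 6\right) U - 5\right)} = U + \frac{2 + \left(\left(6 + U\right) U - 5\right)}{2 \left(\left(6 + U\right) U - 5\right)} = U + \frac{2 + \left(U \left(6 + U\right) - 5\right)}{2 \left(U \left(6 + U\right) - 5\right)} = U + \frac{2 + \left(-5 + U \left(6 + U\right)\right)}{2 \left(-5 + U \left(6 + U\right)\right)} = U + \frac{-3 + U \left(6 + U\right)}{2 \left(-5 + U \left(6 + U\right)\right)}$)
$s{\left(r \right)} = - 395 r$ ($s{\left(r \right)} = - 5 \left(78 r + r\right) = - 5 \cdot 79 r = - 395 r$)
$s{\left(-106 \right)} + Q{\left(-191,-143 \right)} = \left(-395\right) \left(-106\right) + \frac{-3 - 143 \left(6 - 143\right) + 2 \left(-143\right) \left(-5 - 143 \left(6 - 143\right)\right)}{2 \left(-5 - 143 \left(6 - 143\right)\right)} = 41870 + \frac{-3 - -19591 + 2 \left(-143\right) \left(-5 - -19591\right)}{2 \left(-5 - -19591\right)} = 41870 + \frac{-3 + 19591 + 2 \left(-143\right) \left(-5 + 19591\right)}{2 \left(-5 + 19591\right)} = 41870 + \frac{-3 + 19591 + 2 \left(-143\right) 19586}{2 \cdot 19586} = 41870 + \frac{1}{2} \cdot \frac{1}{19586} \left(-3 + 19591 - 5601596\right) = 41870 + \frac{1}{2} \cdot \frac{1}{19586} \left(-5582008\right) = 41870 - \frac{1395502}{9793} = \frac{408637408}{9793}$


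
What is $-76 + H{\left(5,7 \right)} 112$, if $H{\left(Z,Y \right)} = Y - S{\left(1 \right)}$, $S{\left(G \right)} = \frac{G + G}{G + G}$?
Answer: $596$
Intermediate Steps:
$S{\left(G \right)} = 1$ ($S{\left(G \right)} = \frac{2 G}{2 G} = 2 G \frac{1}{2 G} = 1$)
$H{\left(Z,Y \right)} = -1 + Y$ ($H{\left(Z,Y \right)} = Y - 1 = -1 + Y$)
$-76 + H{\left(5,7 \right)} 112 = -76 + \left(-1 + 7\right) 112 = -76 + 6 \cdot 112 = -76 + 672 = 596$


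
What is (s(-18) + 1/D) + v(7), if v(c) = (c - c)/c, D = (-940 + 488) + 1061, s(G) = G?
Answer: -10961/609 ≈ -17.998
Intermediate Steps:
D = 609 (D = -452 + 1061 = 609)
v(c) = 0 (v(c) = 0/c = 0)
(s(-18) + 1/D) + v(7) = (-18 + 1/609) + 0 = -10961/609 + 0 = -10961/609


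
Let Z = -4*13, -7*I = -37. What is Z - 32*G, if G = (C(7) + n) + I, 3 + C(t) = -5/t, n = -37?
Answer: 7572/7 ≈ 1081.7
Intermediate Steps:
C(t) = -3 - 5/t
I = 37/7 (I = -⅐*(-37) = 37/7 ≈ 5.2857)
Z = -52
G = -248/7 (G = ((-3 - 5/7) - 37) + 37/7 = (-26/7 - 37) + 37/7 = -285/7 + 37/7 = -248/7 ≈ -35.429)
Z - 32*G = -52 - 32*(-248/7) = -52 + 7936/7 = 7572/7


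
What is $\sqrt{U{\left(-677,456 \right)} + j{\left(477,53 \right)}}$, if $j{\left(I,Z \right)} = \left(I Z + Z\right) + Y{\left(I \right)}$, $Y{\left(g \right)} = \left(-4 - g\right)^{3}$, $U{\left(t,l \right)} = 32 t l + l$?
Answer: $i \sqrt{121137635} \approx 11006.0 i$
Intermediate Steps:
$U{\left(t,l \right)} = l + 32 l t$ ($U{\left(t,l \right)} = 32 l t + l = l + 32 l t$)
$j{\left(I,Z \right)} = Z - \left(4 + I\right)^{3} + I Z$ ($j{\left(I,Z \right)} = \left(I Z + Z\right) - \left(4 + I\right)^{3} = \left(Z + I Z\right) - \left(4 + I\right)^{3} = Z - \left(4 + I\right)^{3} + I Z$)
$\sqrt{U{\left(-677,456 \right)} + j{\left(477,53 \right)}} = \sqrt{456 \left(1 + 32 \left(-677\right)\right) + \left(53 - \left(4 + 477\right)^{3} + 477 \cdot 53\right)} = \sqrt{456 \left(1 - 21664\right) + \left(53 - 481^{3} + 25281\right)} = \sqrt{456 \left(-21663\right) + \left(53 - 111284641 + 25281\right)} = \sqrt{-9878328 + \left(53 - 111284641 + 25281\right)} = \sqrt{-9878328 - 111259307} = \sqrt{-121137635} = i \sqrt{121137635}$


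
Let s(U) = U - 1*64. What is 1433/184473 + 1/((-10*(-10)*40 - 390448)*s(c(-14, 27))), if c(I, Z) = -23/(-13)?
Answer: 149336801735/19224326840112 ≈ 0.0077681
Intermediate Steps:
c(I, Z) = 23/13 (c(I, Z) = -23*(-1/13) = 23/13)
s(U) = -64 + U (s(U) = U - 64 = -64 + U)
1433/184473 + 1/((-10*(-10)*40 - 390448)*s(c(-14, 27))) = 1433/184473 + 1/((-10*(-10)*40 - 390448)*(-64 + 23/13)) = 1433*(1/184473) + 1/((100*40 - 390448)*(-809/13)) = 1433/184473 - 13/809/(4000 - 390448) = 1433/184473 - 13/809/(-386448) = 1433/184473 - 1/386448*(-13/809) = 1433/184473 + 13/312636432 = 149336801735/19224326840112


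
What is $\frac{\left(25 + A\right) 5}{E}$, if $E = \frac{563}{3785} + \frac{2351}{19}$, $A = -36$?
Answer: $- \frac{3955325}{8909232} \approx -0.44396$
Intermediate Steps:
$E = \frac{8909232}{71915}$ ($E = 563 \cdot \frac{1}{3785} + 2351 \cdot \frac{1}{19} = \frac{563}{3785} + \frac{2351}{19} = \frac{8909232}{71915} \approx 123.89$)
$\frac{\left(25 + A\right) 5}{E} = \frac{\left(25 - 36\right) 5}{\frac{8909232}{71915}} = \left(-11\right) 5 \cdot \frac{71915}{8909232} = \left(-55\right) \frac{71915}{8909232} = - \frac{3955325}{8909232}$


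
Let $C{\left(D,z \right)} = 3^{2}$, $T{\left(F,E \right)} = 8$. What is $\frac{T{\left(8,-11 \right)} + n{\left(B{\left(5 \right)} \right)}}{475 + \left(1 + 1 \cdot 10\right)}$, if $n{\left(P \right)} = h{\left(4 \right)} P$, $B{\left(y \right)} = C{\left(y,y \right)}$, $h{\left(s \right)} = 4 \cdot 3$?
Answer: $\frac{58}{243} \approx 0.23868$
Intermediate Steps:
$h{\left(s \right)} = 12$
$C{\left(D,z \right)} = 9$
$B{\left(y \right)} = 9$
$n{\left(P \right)} = 12 P$
$\frac{T{\left(8,-11 \right)} + n{\left(B{\left(5 \right)} \right)}}{475 + \left(1 + 1 \cdot 10\right)} = \frac{8 + 12 \cdot 9}{475 + \left(1 + 1 \cdot 10\right)} = \frac{8 + 108}{475 + \left(1 + 10\right)} = \frac{116}{475 + 11} = \frac{116}{486} = 116 \cdot \frac{1}{486} = \frac{58}{243}$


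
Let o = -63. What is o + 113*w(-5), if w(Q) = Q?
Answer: -628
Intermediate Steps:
o + 113*w(-5) = -63 + 113*(-5) = -63 - 565 = -628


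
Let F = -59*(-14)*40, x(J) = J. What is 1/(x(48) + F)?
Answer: 1/33088 ≈ 3.0222e-5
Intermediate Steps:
F = 33040 (F = 826*40 = 33040)
1/(x(48) + F) = 1/(48 + 33040) = 1/33088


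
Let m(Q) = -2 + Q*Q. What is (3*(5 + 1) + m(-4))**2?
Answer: 1024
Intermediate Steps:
m(Q) = -2 + Q**2
(3*(5 + 1) + m(-4))**2 = (3*(5 + 1) + (-2 + (-4)**2))**2 = (3*6 + (-2 + 16))**2 = (18 + 14)**2 = 32**2 = 1024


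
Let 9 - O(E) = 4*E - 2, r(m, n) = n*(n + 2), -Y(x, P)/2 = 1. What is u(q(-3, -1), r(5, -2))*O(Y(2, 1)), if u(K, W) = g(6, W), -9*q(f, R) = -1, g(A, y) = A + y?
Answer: 114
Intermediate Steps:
Y(x, P) = -2 (Y(x, P) = -2*1 = -2)
q(f, R) = ⅑ (q(f, R) = -⅑*(-1) = ⅑)
r(m, n) = n*(2 + n)
u(K, W) = 6 + W
O(E) = 11 - 4*E (O(E) = 9 - (4*E - 2) = 9 - (-2 + 4*E) = 9 + (2 - 4*E) = 11 - 4*E)
u(q(-3, -1), r(5, -2))*O(Y(2, 1)) = (6 - 2*(2 - 2))*(11 - 4*(-2)) = (6 - 2*0)*(11 + 8) = (6 + 0)*19 = 6*19 = 114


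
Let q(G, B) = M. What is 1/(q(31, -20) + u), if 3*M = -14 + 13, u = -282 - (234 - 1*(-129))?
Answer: -3/1936 ≈ -0.0015496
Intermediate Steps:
u = -645 (u = -282 - (234 + 129) = -282 - 1*363 = -282 - 363 = -645)
M = -⅓ (M = (-14 + 13)/3 = (⅓)*(-1) = -⅓ ≈ -0.33333)
q(G, B) = -⅓
1/(q(31, -20) + u) = 1/(-⅓ - 645) = 1/(-1936/3) = -3/1936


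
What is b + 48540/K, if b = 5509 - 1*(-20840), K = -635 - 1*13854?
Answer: 381722121/14489 ≈ 26346.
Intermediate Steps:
K = -14489 (K = -635 - 13854 = -14489)
b = 26349 (b = 5509 + 20840 = 26349)
b + 48540/K = 26349 + 48540/(-14489) = 26349 + 48540*(-1/14489) = 26349 - 48540/14489 = 381722121/14489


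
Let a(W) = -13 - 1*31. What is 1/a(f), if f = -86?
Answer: -1/44 ≈ -0.022727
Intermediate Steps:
a(W) = -44 (a(W) = -13 - 31 = -44)
1/a(f) = 1/(-44) = -1/44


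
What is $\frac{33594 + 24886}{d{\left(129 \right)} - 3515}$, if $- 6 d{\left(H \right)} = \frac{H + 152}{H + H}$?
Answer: $- \frac{90527040}{5441501} \approx -16.636$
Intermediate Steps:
$d{\left(H \right)} = - \frac{152 + H}{12 H}$ ($d{\left(H \right)} = - \frac{\left(H + 152\right) \frac{1}{H + H}}{6} = - \frac{\left(152 + H\right) \frac{1}{2 H}}{6} = - \frac{\frac{1}{2} \frac{1}{H} \left(152 + H\right)}{6} = - \frac{152 + H}{12 H}$)
$\frac{33594 + 24886}{d{\left(129 \right)} - 3515} = \frac{33594 + 24886}{\frac{-152 - 129}{12 \cdot 129} - 3515} = \frac{58480}{\frac{1}{12} \cdot \frac{1}{129} \left(-152 - 129\right) - 3515} = \frac{58480}{\frac{1}{12} \cdot \frac{1}{129} \left(-281\right) - 3515} = \frac{58480}{- \frac{281}{1548} - 3515} = \frac{58480}{- \frac{5441501}{1548}} = 58480 \left(- \frac{1548}{5441501}\right) = - \frac{90527040}{5441501}$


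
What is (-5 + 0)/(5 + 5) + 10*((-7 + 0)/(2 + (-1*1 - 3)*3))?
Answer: 13/2 ≈ 6.5000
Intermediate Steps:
(-5 + 0)/(5 + 5) + 10*((-7 + 0)/(2 + (-1*1 - 3)*3)) = -5/10 + 10*(-7/(2 + (-1 - 3)*3)) = -5*⅒ + 10*(-7/(2 - 4*3)) = -½ + 10*(-7/(2 - 12)) = -½ + 10*(-7/(-10)) = -½ + 10*(-7*(-⅒)) = -½ + 10*(7/10) = -½ + 7 = 13/2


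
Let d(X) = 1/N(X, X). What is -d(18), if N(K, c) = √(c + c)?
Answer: -⅙ ≈ -0.16667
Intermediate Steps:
N(K, c) = √2*√c (N(K, c) = √(2*c) = √2*√c)
d(X) = √2/(2*√X) (d(X) = 1/(√2*√X) = √2/(2*√X))
-d(18) = -√2/(2*√18) = -√2*√2/6/2 = -1*⅙ = -⅙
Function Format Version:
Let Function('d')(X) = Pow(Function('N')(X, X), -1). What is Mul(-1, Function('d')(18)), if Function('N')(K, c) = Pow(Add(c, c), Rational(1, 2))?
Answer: Rational(-1, 6) ≈ -0.16667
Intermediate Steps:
Function('N')(K, c) = Mul(Pow(2, Rational(1, 2)), Pow(c, Rational(1, 2))) (Function('N')(K, c) = Pow(Mul(2, c), Rational(1, 2)) = Mul(Pow(2, Rational(1, 2)), Pow(c, Rational(1, 2))))
Function('d')(X) = Mul(Rational(1, 2), Pow(2, Rational(1, 2)), Pow(X, Rational(-1, 2))) (Function('d')(X) = Pow(Mul(Pow(2, Rational(1, 2)), Pow(X, Rational(1, 2))), -1) = Mul(Rational(1, 2), Pow(2, Rational(1, 2)), Pow(X, Rational(-1, 2))))
Mul(-1, Function('d')(18)) = Mul(-1, Mul(Rational(1, 2), Pow(2, Rational(1, 2)), Pow(18, Rational(-1, 2)))) = Mul(-1, Mul(Rational(1, 2), Pow(2, Rational(1, 2)), Mul(Rational(1, 6), Pow(2, Rational(1, 2))))) = Mul(-1, Rational(1, 6)) = Rational(-1, 6)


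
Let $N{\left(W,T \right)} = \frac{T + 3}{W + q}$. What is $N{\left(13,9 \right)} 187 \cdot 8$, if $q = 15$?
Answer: $\frac{4488}{7} \approx 641.14$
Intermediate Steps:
$N{\left(W,T \right)} = \frac{3 + T}{15 + W}$ ($N{\left(W,T \right)} = \frac{T + 3}{W + 15} = \frac{3 + T}{15 + W}$)
$N{\left(13,9 \right)} 187 \cdot 8 = \frac{3 + 9}{15 + 13} \cdot 187 \cdot 8 = \frac{1}{28} \cdot 12 \cdot 187 \cdot 8 = \frac{3}{7} \cdot 187 \cdot 8 = \frac{561}{7} \cdot 8 = \frac{4488}{7}$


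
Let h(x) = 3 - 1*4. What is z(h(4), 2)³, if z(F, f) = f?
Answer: 8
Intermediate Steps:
h(x) = -1 (h(x) = 3 - 4 = -1)
z(h(4), 2)³ = 2³ = 8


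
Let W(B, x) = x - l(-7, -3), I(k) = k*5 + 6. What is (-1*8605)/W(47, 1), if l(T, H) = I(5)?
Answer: 1721/6 ≈ 286.83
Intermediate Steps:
I(k) = 6 + 5*k (I(k) = 5*k + 6 = 6 + 5*k)
l(T, H) = 31 (l(T, H) = 6 + 5*5 = 6 + 25 = 31)
W(B, x) = -31 + x (W(B, x) = x - 1*31 = x - 31 = -31 + x)
(-1*8605)/W(47, 1) = (-1*8605)/(-31 + 1) = -8605/(-30) = -8605*(-1/30) = 1721/6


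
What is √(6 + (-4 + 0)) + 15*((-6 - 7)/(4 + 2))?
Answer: -65/2 + √2 ≈ -31.086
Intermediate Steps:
√(6 + (-4 + 0)) + 15*((-6 - 7)/(4 + 2)) = √(6 - 4) + 15*(-13/6) = √2 + 15*(-13*⅙) = √2 + 15*(-13/6) = √2 - 65/2 = -65/2 + √2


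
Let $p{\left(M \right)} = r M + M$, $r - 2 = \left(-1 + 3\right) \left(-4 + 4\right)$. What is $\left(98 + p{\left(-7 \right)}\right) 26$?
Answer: $2002$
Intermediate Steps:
$r = 2$ ($r = 2 + \left(-1 + 3\right) \left(-4 + 4\right) = 2 + 2 \cdot 0 = 2 + 0 = 2$)
$p{\left(M \right)} = 3 M$ ($p{\left(M \right)} = 2 M + M = 3 M$)
$\left(98 + p{\left(-7 \right)}\right) 26 = \left(98 + 3 \left(-7\right)\right) 26 = \left(98 - 21\right) 26 = 77 \cdot 26 = 2002$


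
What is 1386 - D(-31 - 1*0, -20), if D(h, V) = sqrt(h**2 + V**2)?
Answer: 1386 - sqrt(1361) ≈ 1349.1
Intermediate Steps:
D(h, V) = sqrt(V**2 + h**2)
1386 - D(-31 - 1*0, -20) = 1386 - sqrt((-20)**2 + (-31 - 1*0)**2) = 1386 - sqrt(400 + (-31 + 0)**2) = 1386 - sqrt(400 + (-31)**2) = 1386 - sqrt(400 + 961) = 1386 - sqrt(1361)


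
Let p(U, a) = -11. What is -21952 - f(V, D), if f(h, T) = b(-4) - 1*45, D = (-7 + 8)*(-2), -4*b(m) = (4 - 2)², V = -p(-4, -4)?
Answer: -21906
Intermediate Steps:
V = 11 (V = -1*(-11) = 11)
b(m) = -1 (b(m) = -(4 - 2)²/4 = -¼*2² = -¼*4 = -1)
D = -2 (D = 1*(-2) = -2)
f(h, T) = -46 (f(h, T) = -1 - 1*45 = -1 - 45 = -46)
-21952 - f(V, D) = -21952 - 1*(-46) = -21952 + 46 = -21906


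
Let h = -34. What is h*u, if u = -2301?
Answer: 78234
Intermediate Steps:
h*u = -34*(-2301) = 78234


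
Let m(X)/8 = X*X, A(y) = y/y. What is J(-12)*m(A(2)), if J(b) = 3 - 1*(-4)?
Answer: 56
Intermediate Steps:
J(b) = 7 (J(b) = 3 + 4 = 7)
A(y) = 1
m(X) = 8*X² (m(X) = 8*(X*X) = 8*X²)
J(-12)*m(A(2)) = 7*(8*1²) = 7*(8*1) = 7*8 = 56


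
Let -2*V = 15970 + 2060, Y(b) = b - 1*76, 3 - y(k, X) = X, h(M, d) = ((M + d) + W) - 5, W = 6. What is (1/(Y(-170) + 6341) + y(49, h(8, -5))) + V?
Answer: -54952519/6095 ≈ -9016.0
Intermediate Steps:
h(M, d) = 1 + M + d (h(M, d) = ((M + d) + 6) - 5 = (6 + M + d) - 5 = 1 + M + d)
y(k, X) = 3 - X
Y(b) = -76 + b (Y(b) = b - 76 = -76 + b)
V = -9015 (V = -(15970 + 2060)/2 = -½*18030 = -9015)
(1/(Y(-170) + 6341) + y(49, h(8, -5))) + V = (1/((-76 - 170) + 6341) + (3 - (1 + 8 - 5))) - 9015 = (1/(-246 + 6341) + (3 - 1*4)) - 9015 = (1/6095 + (3 - 4)) - 9015 = (1/6095 - 1) - 9015 = -6094/6095 - 9015 = -54952519/6095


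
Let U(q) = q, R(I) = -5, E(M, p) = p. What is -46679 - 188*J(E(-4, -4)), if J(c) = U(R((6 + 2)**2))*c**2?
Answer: -31639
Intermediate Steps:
J(c) = -5*c**2
-46679 - 188*J(E(-4, -4)) = -46679 - 188*(-5*(-4)**2) = -46679 - 188*(-5*16) = -46679 - 188*(-80) = -46679 - 1*(-15040) = -46679 + 15040 = -31639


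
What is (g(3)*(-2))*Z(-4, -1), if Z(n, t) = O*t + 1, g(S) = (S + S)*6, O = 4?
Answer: 216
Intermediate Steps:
g(S) = 12*S (g(S) = (2*S)*6 = 12*S)
Z(n, t) = 1 + 4*t (Z(n, t) = 4*t + 1 = 1 + 4*t)
(g(3)*(-2))*Z(-4, -1) = ((12*3)*(-2))*(1 + 4*(-1)) = (36*(-2))*(1 - 4) = -72*(-3) = 216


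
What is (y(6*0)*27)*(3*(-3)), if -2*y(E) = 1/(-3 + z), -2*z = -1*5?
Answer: -243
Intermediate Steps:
z = 5/2 (z = -(-1)*5/2 = -½*(-5) = 5/2 ≈ 2.5000)
y(E) = 1 (y(E) = -1/(2*(-3 + 5/2)) = -1/(2*(-½)) = -½*(-2) = 1)
(y(6*0)*27)*(3*(-3)) = (1*27)*(3*(-3)) = 27*(-9) = -243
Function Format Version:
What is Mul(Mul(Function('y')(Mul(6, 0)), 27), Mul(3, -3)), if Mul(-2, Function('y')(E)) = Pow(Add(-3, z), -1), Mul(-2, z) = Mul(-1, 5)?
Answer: -243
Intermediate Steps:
z = Rational(5, 2) (z = Mul(Rational(-1, 2), Mul(-1, 5)) = Mul(Rational(-1, 2), -5) = Rational(5, 2) ≈ 2.5000)
Function('y')(E) = 1 (Function('y')(E) = Mul(Rational(-1, 2), Pow(Add(-3, Rational(5, 2)), -1)) = Mul(Rational(-1, 2), Pow(Rational(-1, 2), -1)) = Mul(Rational(-1, 2), -2) = 1)
Mul(Mul(Function('y')(Mul(6, 0)), 27), Mul(3, -3)) = Mul(Mul(1, 27), Mul(3, -3)) = Mul(27, -9) = -243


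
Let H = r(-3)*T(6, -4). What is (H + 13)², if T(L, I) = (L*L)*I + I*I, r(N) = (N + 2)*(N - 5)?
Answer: 1022121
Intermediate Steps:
r(N) = (-5 + N)*(2 + N) (r(N) = (2 + N)*(-5 + N) = (-5 + N)*(2 + N))
T(L, I) = I² + I*L² (T(L, I) = L²*I + I² = I*L² + I² = I² + I*L²)
H = -1024 (H = (-10 + (-3)² - 3*(-3))*(-4*(-4 + 6²)) = (-10 + 9 + 9)*(-4*(-4 + 36)) = 8*(-4*32) = 8*(-128) = -1024)
(H + 13)² = (-1024 + 13)² = (-1011)² = 1022121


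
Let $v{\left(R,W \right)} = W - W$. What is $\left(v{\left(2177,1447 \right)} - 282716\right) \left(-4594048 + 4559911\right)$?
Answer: $9651076092$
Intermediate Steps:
$v{\left(R,W \right)} = 0$
$\left(v{\left(2177,1447 \right)} - 282716\right) \left(-4594048 + 4559911\right) = \left(0 - 282716\right) \left(-4594048 + 4559911\right) = \left(-282716\right) \left(-34137\right) = 9651076092$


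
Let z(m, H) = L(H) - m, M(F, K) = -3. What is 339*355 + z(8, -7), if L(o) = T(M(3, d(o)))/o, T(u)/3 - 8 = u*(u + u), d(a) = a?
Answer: 842281/7 ≈ 1.2033e+5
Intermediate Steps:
T(u) = 24 + 6*u**2 (T(u) = 24 + 3*(u*(u + u)) = 24 + 3*(u*(2*u)) = 24 + 3*(2*u**2) = 24 + 6*u**2)
L(o) = 78/o (L(o) = (24 + 6*(-3)**2)/o = (24 + 6*9)/o = (24 + 54)/o = 78/o)
z(m, H) = -m + 78/H (z(m, H) = 78/H - m = -m + 78/H)
339*355 + z(8, -7) = 339*355 + (-1*8 + 78/(-7)) = 120345 + (-8 + 78*(-1/7)) = 120345 + (-8 - 78/7) = 120345 - 134/7 = 842281/7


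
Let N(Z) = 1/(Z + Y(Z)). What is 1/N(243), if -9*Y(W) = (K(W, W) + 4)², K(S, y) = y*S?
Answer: -3487254622/9 ≈ -3.8747e+8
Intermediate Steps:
K(S, y) = S*y
Y(W) = -(4 + W²)²/9 (Y(W) = -(W*W + 4)²/9 = -(W² + 4)²/9 = -(4 + W²)²/9)
N(Z) = 1/(Z - (4 + Z²)²/9)
1/N(243) = 1/(9/(-(4 + 243²)² + 9*243)) = 1/(9/(-(4 + 59049)² + 2187)) = 1/(9/(-1*59053² + 2187)) = 1/(9/(-1*3487256809 + 2187)) = 1/(9/(-3487256809 + 2187)) = 1/(9/(-3487254622)) = 1/(9*(-1/3487254622)) = 1/(-9/3487254622) = -3487254622/9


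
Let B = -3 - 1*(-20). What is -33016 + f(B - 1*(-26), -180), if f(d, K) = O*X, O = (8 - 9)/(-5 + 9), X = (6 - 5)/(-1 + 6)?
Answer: -660321/20 ≈ -33016.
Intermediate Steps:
X = ⅕ (X = 1/5 = 1*(⅕) = ⅕ ≈ 0.20000)
B = 17 (B = -3 + 20 = 17)
O = -¼ (O = -1/4 = -1*¼ = -¼ ≈ -0.25000)
f(d, K) = -1/20 (f(d, K) = -¼*⅕ = -1/20)
-33016 + f(B - 1*(-26), -180) = -33016 - 1/20 = -660321/20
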